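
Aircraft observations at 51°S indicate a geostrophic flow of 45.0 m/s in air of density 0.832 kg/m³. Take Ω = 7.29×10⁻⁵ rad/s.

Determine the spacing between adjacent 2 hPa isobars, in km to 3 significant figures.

47.1 km

Coriolis parameter at 51°S:
f = 2Ω sin φ = 2 × 7.29×10⁻⁵ × sin 51° = 1.13×10⁻⁴ s⁻¹
Geostrophic balance rearranged: |∂P/∂n| = f ρ V_g
|∂P/∂n| = 1.13×10⁻⁴ × 0.832 × 45.0 = 4.24×10⁻³ Pa/m
Isobar spacing: Δn = ΔP/|∂P/∂n| = 200 Pa / 4.24×10⁻³ Pa/m = 47145 m ≈ 47.1 km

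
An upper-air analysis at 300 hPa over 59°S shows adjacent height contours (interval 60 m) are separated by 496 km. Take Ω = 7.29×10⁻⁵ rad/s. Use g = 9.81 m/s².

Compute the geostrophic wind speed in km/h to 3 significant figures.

34.2 km/h

Coriolis parameter at 59°S:
f = 2Ω sin φ = 2 × 7.29×10⁻⁵ × sin 59° = 1.25×10⁻⁴ s⁻¹
Height gradient: |∂Z/∂n| = 60 m / 496000 m = 1.21×10⁻⁴
On a pressure surface, geostrophic balance gives V_g = (g/f)|∂Z/∂n|:
V_g = 9.81 × 1.21×10⁻⁴ / 1.25×10⁻⁴ = 9.50 m/s
Converting: 9.50 m/s × 3.6 = 34.2 km/h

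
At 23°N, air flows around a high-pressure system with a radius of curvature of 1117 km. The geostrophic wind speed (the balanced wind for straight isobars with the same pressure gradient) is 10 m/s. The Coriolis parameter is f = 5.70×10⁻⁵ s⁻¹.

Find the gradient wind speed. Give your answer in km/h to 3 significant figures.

44.7 km/h

Around a high, pressure-gradient force acts outward with centrifugal, so Coriolis balances both:
fV = (1/ρ)|∂P/∂n| + V²/R  →  V² − fR·V + fR·V_g = 0
With fR = 5.70×10⁻⁵ × 1117×10³ m = 63.7 m/s:
V = [fR − √((fR)² − 4 fR V_g)]/2 = [63.7 − √(63.7² − 4×63.7×10)]/2 = 12.4 m/s
Supergeostrophic (V > V_g = 10 m/s), as expected around a high.
Converting: 12.4 m/s × 3.6 = 44.7 km/h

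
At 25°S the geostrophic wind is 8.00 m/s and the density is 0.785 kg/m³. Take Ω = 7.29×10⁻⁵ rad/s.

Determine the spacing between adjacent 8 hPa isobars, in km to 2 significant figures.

2100 km

Coriolis parameter at 25°S:
f = 2Ω sin φ = 2 × 7.29×10⁻⁵ × sin 25° = 6.16×10⁻⁵ s⁻¹
Geostrophic balance rearranged: |∂P/∂n| = f ρ V_g
|∂P/∂n| = 6.16×10⁻⁵ × 0.785 × 8.00 = 3.87×10⁻⁴ Pa/m
Isobar spacing: Δn = ΔP/|∂P/∂n| = 800 Pa / 3.87×10⁻⁴ Pa/m = 2067400 m ≈ 2100 km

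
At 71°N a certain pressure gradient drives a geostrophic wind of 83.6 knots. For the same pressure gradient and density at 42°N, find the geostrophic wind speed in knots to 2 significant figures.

120 knots

With the same pressure gradient and density, V_g ∝ 1/f ∝ 1/sin φ.
V₂ = V₁ · sin φ₁ / sin φ₂ = 83.6 × sin 71° / sin 42°
V₂ = 83.6 × 0.9455/0.6691 = 120 knots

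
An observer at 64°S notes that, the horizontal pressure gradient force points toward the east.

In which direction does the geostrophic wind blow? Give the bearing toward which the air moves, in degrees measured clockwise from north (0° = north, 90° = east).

000°

The pressure-gradient force points toward the east (bearing 090°).
Geostrophic balance: in the Southern Hemisphere the Coriolis force deflects motion to the left, so the geostrophic wind blows 90° to the left of the pressure-gradient force (low pressure on the right).
Rotating 090° by 90° counterclockwise gives 000° — the wind blows toward the north.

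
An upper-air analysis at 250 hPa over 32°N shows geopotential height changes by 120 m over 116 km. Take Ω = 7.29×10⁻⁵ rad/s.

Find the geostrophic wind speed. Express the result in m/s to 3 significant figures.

131 m/s

Coriolis parameter at 32°N:
f = 2Ω sin φ = 2 × 7.29×10⁻⁵ × sin 32° = 7.73×10⁻⁵ s⁻¹
Height gradient: |∂Z/∂n| = 120 m / 116000 m = 1.03×10⁻³
On a pressure surface, geostrophic balance gives V_g = (g/f)|∂Z/∂n|:
V_g = 9.81 × 1.03×10⁻³ / 7.73×10⁻⁵ = 131 m/s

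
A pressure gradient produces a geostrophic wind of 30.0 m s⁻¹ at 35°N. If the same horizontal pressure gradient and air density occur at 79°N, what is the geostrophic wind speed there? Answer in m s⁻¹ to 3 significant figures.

17.5 m s⁻¹

With the same pressure gradient and density, V_g ∝ 1/f ∝ 1/sin φ.
V₂ = V₁ · sin φ₁ / sin φ₂ = 30.0 × sin 35° / sin 79°
V₂ = 30.0 × 0.5736/0.9816 = 17.5 m s⁻¹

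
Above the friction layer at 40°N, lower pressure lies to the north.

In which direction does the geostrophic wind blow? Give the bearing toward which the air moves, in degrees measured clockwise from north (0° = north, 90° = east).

The pressure-gradient force points toward the north (bearing 000°).
Geostrophic balance: in the Northern Hemisphere the Coriolis force deflects motion to the right, so the geostrophic wind blows 90° to the right of the pressure-gradient force (low pressure on the left).
Rotating 000° by 90° clockwise gives 090° — the wind blows toward the east.

090°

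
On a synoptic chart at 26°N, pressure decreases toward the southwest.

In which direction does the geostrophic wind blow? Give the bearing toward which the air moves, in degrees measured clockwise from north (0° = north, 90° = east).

The pressure-gradient force points toward the southwest (bearing 225°).
Geostrophic balance: in the Northern Hemisphere the Coriolis force deflects motion to the right, so the geostrophic wind blows 90° to the right of the pressure-gradient force (low pressure on the left).
Rotating 225° by 90° clockwise gives 315° — the wind blows toward the northwest.

315°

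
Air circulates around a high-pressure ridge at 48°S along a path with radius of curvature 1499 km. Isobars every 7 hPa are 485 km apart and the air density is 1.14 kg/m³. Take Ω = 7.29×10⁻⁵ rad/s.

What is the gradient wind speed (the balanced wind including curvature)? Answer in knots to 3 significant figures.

Coriolis parameter at 48°S:
f = 2Ω sin φ = 2 × 7.29×10⁻⁵ × sin 48° = 1.08×10⁻⁴ s⁻¹
Pressure gradient: |∂P/∂n| = 700 Pa / 485000 m = 1.44×10⁻³ Pa/m
Geostrophic speed: V_g = |∂P/∂n|/(fρ) = 1.44×10⁻³/(1.08×10⁻⁴ × 1.14) = 11.7 m/s
Around a high, pressure-gradient force acts outward with centrifugal, so Coriolis balances both:
fV = (1/ρ)|∂P/∂n| + V²/R  →  V² − fR·V + fR·V_g = 0
With fR = 1.08×10⁻⁴ × 1499×10³ m = 162 m/s:
V = [fR − √((fR)² − 4 fR V_g)]/2 = [162 − √(162² − 4×162×11.7)]/2 = 12.7 m/s
Supergeostrophic (V > V_g = 11.7 m/s), as expected around a high.
Converting: 12.7 m/s × 1.944 = 24.6 knots

24.6 knots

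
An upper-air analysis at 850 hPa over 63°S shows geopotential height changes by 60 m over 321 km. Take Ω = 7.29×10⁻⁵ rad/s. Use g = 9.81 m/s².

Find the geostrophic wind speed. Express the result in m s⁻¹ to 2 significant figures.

Coriolis parameter at 63°S:
f = 2Ω sin φ = 2 × 7.29×10⁻⁵ × sin 63° = 1.30×10⁻⁴ s⁻¹
Height gradient: |∂Z/∂n| = 60 m / 321000 m = 1.87×10⁻⁴
On a pressure surface, geostrophic balance gives V_g = (g/f)|∂Z/∂n|:
V_g = 9.81 × 1.87×10⁻⁴ / 1.30×10⁻⁴ = 14.1 m/s

14 m s⁻¹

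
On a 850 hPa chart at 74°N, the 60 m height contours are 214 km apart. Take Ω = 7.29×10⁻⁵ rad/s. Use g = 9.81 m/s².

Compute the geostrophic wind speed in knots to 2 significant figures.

Coriolis parameter at 74°N:
f = 2Ω sin φ = 2 × 7.29×10⁻⁵ × sin 74° = 1.40×10⁻⁴ s⁻¹
Height gradient: |∂Z/∂n| = 60 m / 214000 m = 2.80×10⁻⁴
On a pressure surface, geostrophic balance gives V_g = (g/f)|∂Z/∂n|:
V_g = 9.81 × 2.80×10⁻⁴ / 1.40×10⁻⁴ = 19.6 m/s
Converting: 19.6 m/s × 1.944 = 38 knots

38 knots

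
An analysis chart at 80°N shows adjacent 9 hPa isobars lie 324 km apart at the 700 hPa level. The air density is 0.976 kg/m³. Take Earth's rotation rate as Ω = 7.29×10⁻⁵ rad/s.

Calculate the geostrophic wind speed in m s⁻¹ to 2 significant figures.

20 m s⁻¹

Coriolis parameter at 80°N:
f = 2Ω sin φ = 2 × 7.29×10⁻⁵ × sin 80° = 1.44×10⁻⁴ s⁻¹
Pressure gradient: |∂P/∂n| = 900 Pa / 324000 m = 2.78×10⁻³ Pa/m
Geostrophic balance (pressure-gradient force = Coriolis force):
V_g = (1/(fρ)) |∂P/∂n| = 2.78×10⁻³ / (1.44×10⁻⁴ × 0.976) = 19.8 m/s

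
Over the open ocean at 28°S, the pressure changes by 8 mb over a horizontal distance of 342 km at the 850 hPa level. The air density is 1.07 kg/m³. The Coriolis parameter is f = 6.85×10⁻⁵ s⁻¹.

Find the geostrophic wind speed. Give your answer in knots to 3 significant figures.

62.0 knots

Pressure gradient: |∂P/∂n| = 800 Pa / 342000 m = 2.34×10⁻³ Pa/m
Geostrophic balance (pressure-gradient force = Coriolis force):
V_g = (1/(fρ)) |∂P/∂n| = 2.34×10⁻³ / (6.85×10⁻⁵ × 1.07) = 31.9 m/s
Converting: 31.9 m/s × 1.944 = 62.0 knots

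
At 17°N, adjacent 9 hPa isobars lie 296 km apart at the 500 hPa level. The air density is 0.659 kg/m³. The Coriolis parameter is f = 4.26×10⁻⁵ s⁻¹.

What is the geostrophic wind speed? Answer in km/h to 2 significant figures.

390 km/h

Pressure gradient: |∂P/∂n| = 900 Pa / 296000 m = 3.04×10⁻³ Pa/m
Geostrophic balance (pressure-gradient force = Coriolis force):
V_g = (1/(fρ)) |∂P/∂n| = 3.04×10⁻³ / (4.26×10⁻⁵ × 0.659) = 108 m/s
Converting: 108 m/s × 3.6 = 390 km/h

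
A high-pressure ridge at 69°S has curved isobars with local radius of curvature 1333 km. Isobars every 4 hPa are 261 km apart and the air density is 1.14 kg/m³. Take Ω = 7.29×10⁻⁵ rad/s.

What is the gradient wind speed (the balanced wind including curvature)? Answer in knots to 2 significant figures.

20 knots

Coriolis parameter at 69°S:
f = 2Ω sin φ = 2 × 7.29×10⁻⁵ × sin 69° = 1.36×10⁻⁴ s⁻¹
Pressure gradient: |∂P/∂n| = 400 Pa / 261000 m = 1.53×10⁻³ Pa/m
Geostrophic speed: V_g = |∂P/∂n|/(fρ) = 1.53×10⁻³/(1.36×10⁻⁴ × 1.14) = 9.88 m/s
Around a high, pressure-gradient force acts outward with centrifugal, so Coriolis balances both:
fV = (1/ρ)|∂P/∂n| + V²/R  →  V² − fR·V + fR·V_g = 0
With fR = 1.36×10⁻⁴ × 1333×10³ m = 181 m/s:
V = [fR − √((fR)² − 4 fR V_g)]/2 = [181 − √(181² − 4×181×9.88)]/2 = 10.5 m/s
Supergeostrophic (V > V_g = 9.88 m/s), as expected around a high.
Converting: 10.5 m/s × 1.944 = 20 knots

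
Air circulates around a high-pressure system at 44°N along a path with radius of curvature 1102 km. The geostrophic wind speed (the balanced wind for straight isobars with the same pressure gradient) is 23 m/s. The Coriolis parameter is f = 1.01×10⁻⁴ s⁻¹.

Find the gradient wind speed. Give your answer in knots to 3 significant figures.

63.1 knots

Around a high, pressure-gradient force acts outward with centrifugal, so Coriolis balances both:
fV = (1/ρ)|∂P/∂n| + V²/R  →  V² − fR·V + fR·V_g = 0
With fR = 1.01×10⁻⁴ × 1102×10³ m = 111 m/s:
V = [fR − √((fR)² − 4 fR V_g)]/2 = [111 − √(111² − 4×111×23)]/2 = 32.5 m/s
Supergeostrophic (V > V_g = 23 m/s), as expected around a high.
Converting: 32.5 m/s × 1.944 = 63.1 knots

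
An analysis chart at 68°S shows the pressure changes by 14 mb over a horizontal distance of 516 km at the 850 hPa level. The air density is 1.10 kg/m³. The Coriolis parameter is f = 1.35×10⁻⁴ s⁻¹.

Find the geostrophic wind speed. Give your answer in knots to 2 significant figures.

Pressure gradient: |∂P/∂n| = 1400 Pa / 516000 m = 2.71×10⁻³ Pa/m
Geostrophic balance (pressure-gradient force = Coriolis force):
V_g = (1/(fρ)) |∂P/∂n| = 2.71×10⁻³ / (1.35×10⁻⁴ × 1.10) = 18.3 m/s
Converting: 18.3 m/s × 1.944 = 36 knots

36 knots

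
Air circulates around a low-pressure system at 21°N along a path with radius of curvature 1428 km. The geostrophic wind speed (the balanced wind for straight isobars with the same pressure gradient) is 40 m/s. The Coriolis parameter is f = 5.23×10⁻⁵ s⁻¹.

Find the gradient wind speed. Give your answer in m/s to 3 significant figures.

Around a low, centrifugal force acts outward with Coriolis, so pressure-gradient force balances both:
(1/ρ)|∂P/∂n| = fV + V²/R  →  V² + fR·V − fR·V_g = 0
With fR = 5.23×10⁻⁵ × 1428×10³ m = 74.7 m/s:
V = [−fR + √((fR)² + 4 fR V_g)]/2 = [−74.7 + √(74.7² + 4×74.7×40)]/2 = 28.9 m/s
Subgeostrophic (V < V_g = 40 m/s), as expected around a low.

28.9 m/s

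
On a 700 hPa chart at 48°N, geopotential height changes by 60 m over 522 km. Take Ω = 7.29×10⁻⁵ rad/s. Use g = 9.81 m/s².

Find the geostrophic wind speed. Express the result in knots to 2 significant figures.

20 knots

Coriolis parameter at 48°N:
f = 2Ω sin φ = 2 × 7.29×10⁻⁵ × sin 48° = 1.08×10⁻⁴ s⁻¹
Height gradient: |∂Z/∂n| = 60 m / 522000 m = 1.15×10⁻⁴
On a pressure surface, geostrophic balance gives V_g = (g/f)|∂Z/∂n|:
V_g = 9.81 × 1.15×10⁻⁴ / 1.08×10⁻⁴ = 10.4 m/s
Converting: 10.4 m/s × 1.944 = 20 knots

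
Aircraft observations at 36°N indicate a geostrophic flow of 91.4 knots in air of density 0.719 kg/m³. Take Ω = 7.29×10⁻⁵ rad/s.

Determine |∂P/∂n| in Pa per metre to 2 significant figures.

2.9×10⁻³ Pa/m

Coriolis parameter at 36°N:
f = 2Ω sin φ = 2 × 7.29×10⁻⁵ × sin 36° = 8.57×10⁻⁵ s⁻¹
Wind speed in SI: 91.4 knots = 47.0 m/s
Geostrophic balance rearranged: |∂P/∂n| = f ρ V_g
|∂P/∂n| = 8.57×10⁻⁵ × 0.719 × 47.0 = 2.90×10⁻³ Pa/m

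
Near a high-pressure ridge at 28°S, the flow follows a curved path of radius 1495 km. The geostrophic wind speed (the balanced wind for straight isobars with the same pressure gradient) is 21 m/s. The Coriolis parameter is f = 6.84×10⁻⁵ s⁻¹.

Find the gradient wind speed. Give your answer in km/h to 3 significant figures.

106 km/h

Around a high, pressure-gradient force acts outward with centrifugal, so Coriolis balances both:
fV = (1/ρ)|∂P/∂n| + V²/R  →  V² − fR·V + fR·V_g = 0
With fR = 6.84×10⁻⁵ × 1495×10³ m = 102 m/s:
V = [fR − √((fR)² − 4 fR V_g)]/2 = [102 − √(102² − 4×102×21)]/2 = 29.5 m/s
Supergeostrophic (V > V_g = 21 m/s), as expected around a high.
Converting: 29.5 m/s × 3.6 = 106 km/h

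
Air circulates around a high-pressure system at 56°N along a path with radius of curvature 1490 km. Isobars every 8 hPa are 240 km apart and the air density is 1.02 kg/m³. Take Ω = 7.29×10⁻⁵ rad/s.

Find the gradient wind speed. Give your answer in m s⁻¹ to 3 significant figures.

Coriolis parameter at 56°N:
f = 2Ω sin φ = 2 × 7.29×10⁻⁵ × sin 56° = 1.21×10⁻⁴ s⁻¹
Pressure gradient: |∂P/∂n| = 800 Pa / 240000 m = 3.33×10⁻³ Pa/m
Geostrophic speed: V_g = |∂P/∂n|/(fρ) = 3.33×10⁻³/(1.21×10⁻⁴ × 1.02) = 27.0 m/s
Around a high, pressure-gradient force acts outward with centrifugal, so Coriolis balances both:
fV = (1/ρ)|∂P/∂n| + V²/R  →  V² − fR·V + fR·V_g = 0
With fR = 1.21×10⁻⁴ × 1490×10³ m = 180 m/s:
V = [fR − √((fR)² − 4 fR V_g)]/2 = [180 − √(180² − 4×180×27)]/2 = 33.1 m/s
Supergeostrophic (V > V_g = 27 m/s), as expected around a high.

33.1 m s⁻¹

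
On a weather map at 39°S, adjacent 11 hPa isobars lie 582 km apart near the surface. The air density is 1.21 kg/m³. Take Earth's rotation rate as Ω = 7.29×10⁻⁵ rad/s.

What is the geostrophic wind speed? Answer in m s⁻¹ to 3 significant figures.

17.0 m s⁻¹

Coriolis parameter at 39°S:
f = 2Ω sin φ = 2 × 7.29×10⁻⁵ × sin 39° = 9.18×10⁻⁵ s⁻¹
Pressure gradient: |∂P/∂n| = 1100 Pa / 582000 m = 1.89×10⁻³ Pa/m
Geostrophic balance (pressure-gradient force = Coriolis force):
V_g = (1/(fρ)) |∂P/∂n| = 1.89×10⁻³ / (9.18×10⁻⁵ × 1.21) = 17.0 m/s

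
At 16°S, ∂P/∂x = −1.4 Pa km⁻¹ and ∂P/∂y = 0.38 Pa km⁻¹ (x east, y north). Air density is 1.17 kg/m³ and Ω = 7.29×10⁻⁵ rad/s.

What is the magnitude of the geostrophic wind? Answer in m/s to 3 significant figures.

Coriolis parameter at 16°S:
f = 2Ω sin φ = 2 × 7.29×10⁻⁵ × sin 16° = 4.02×10⁻⁵ s⁻¹
In the Southern Hemisphere f is negative: f = −4.02×10⁻⁵ s⁻¹.
Component geostrophic relations (x east, y north):
u_g = −(1/(fρ)) ∂P/∂y,  v_g = (1/(fρ)) ∂P/∂x
u_g = −(0.38×10⁻³)/(−4.02×10⁻⁵ × 1.17) = 8.08 m/s;  v_g = (−1.4×10⁻³)/(−4.02×10⁻⁵ × 1.17) = 29.8 m/s
|V_g| = √(u_g² + v_g²) = 30.9 m/s

30.9 m/s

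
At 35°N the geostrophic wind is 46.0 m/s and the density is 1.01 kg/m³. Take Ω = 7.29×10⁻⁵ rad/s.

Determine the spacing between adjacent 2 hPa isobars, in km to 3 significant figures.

Coriolis parameter at 35°N:
f = 2Ω sin φ = 2 × 7.29×10⁻⁵ × sin 35° = 8.36×10⁻⁵ s⁻¹
Geostrophic balance rearranged: |∂P/∂n| = f ρ V_g
|∂P/∂n| = 8.36×10⁻⁵ × 1.01 × 46.0 = 3.89×10⁻³ Pa/m
Isobar spacing: Δn = ΔP/|∂P/∂n| = 200 Pa / 3.89×10⁻³ Pa/m = 51476 m ≈ 51.5 km

51.5 km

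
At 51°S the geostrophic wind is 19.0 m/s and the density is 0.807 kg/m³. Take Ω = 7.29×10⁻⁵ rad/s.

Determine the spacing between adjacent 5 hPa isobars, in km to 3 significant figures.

288 km

Coriolis parameter at 51°S:
f = 2Ω sin φ = 2 × 7.29×10⁻⁵ × sin 51° = 1.13×10⁻⁴ s⁻¹
Geostrophic balance rearranged: |∂P/∂n| = f ρ V_g
|∂P/∂n| = 1.13×10⁻⁴ × 0.807 × 19.0 = 1.74×10⁻³ Pa/m
Isobar spacing: Δn = ΔP/|∂P/∂n| = 500 Pa / 1.74×10⁻³ Pa/m = 287795 m ≈ 288 km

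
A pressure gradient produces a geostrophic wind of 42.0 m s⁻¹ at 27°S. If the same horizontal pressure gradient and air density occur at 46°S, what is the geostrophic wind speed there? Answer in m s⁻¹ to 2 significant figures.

With the same pressure gradient and density, V_g ∝ 1/f ∝ 1/sin φ.
V₂ = V₁ · sin φ₁ / sin φ₂ = 42.0 × sin 27° / sin 46°
V₂ = 42.0 × 0.4540/0.7193 = 27 m s⁻¹

27 m s⁻¹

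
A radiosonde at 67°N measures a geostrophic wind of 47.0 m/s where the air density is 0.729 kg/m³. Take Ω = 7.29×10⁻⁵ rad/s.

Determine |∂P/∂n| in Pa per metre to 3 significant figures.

4.60×10⁻³ Pa/m

Coriolis parameter at 67°N:
f = 2Ω sin φ = 2 × 7.29×10⁻⁵ × sin 67° = 1.34×10⁻⁴ s⁻¹
Geostrophic balance rearranged: |∂P/∂n| = f ρ V_g
|∂P/∂n| = 1.34×10⁻⁴ × 0.729 × 47.0 = 4.60×10⁻³ Pa/m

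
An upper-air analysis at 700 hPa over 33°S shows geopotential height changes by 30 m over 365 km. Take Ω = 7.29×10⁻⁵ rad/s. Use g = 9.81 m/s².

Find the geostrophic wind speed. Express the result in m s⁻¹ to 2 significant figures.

10 m s⁻¹

Coriolis parameter at 33°S:
f = 2Ω sin φ = 2 × 7.29×10⁻⁵ × sin 33° = 7.94×10⁻⁵ s⁻¹
Height gradient: |∂Z/∂n| = 30 m / 365000 m = 8.22×10⁻⁵
On a pressure surface, geostrophic balance gives V_g = (g/f)|∂Z/∂n|:
V_g = 9.81 × 8.22×10⁻⁵ / 7.94×10⁻⁵ = 10.2 m/s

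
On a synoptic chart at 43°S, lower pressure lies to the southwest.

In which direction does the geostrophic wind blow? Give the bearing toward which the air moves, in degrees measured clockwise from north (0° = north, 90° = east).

The pressure-gradient force points toward the southwest (bearing 225°).
Geostrophic balance: in the Southern Hemisphere the Coriolis force deflects motion to the left, so the geostrophic wind blows 90° to the left of the pressure-gradient force (low pressure on the right).
Rotating 225° by 90° counterclockwise gives 135° — the wind blows toward the southeast.

135°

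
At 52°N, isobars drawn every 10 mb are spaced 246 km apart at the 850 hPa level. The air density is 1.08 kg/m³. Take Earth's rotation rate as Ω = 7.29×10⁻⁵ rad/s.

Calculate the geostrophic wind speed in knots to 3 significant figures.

Coriolis parameter at 52°N:
f = 2Ω sin φ = 2 × 7.29×10⁻⁵ × sin 52° = 1.15×10⁻⁴ s⁻¹
Pressure gradient: |∂P/∂n| = 1000 Pa / 246000 m = 4.07×10⁻³ Pa/m
Geostrophic balance (pressure-gradient force = Coriolis force):
V_g = (1/(fρ)) |∂P/∂n| = 4.07×10⁻³ / (1.15×10⁻⁴ × 1.08) = 32.8 m/s
Converting: 32.8 m/s × 1.944 = 63.7 knots

63.7 knots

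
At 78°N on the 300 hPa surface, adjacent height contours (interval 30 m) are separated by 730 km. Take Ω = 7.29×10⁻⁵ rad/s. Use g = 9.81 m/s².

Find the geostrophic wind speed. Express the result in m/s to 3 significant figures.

Coriolis parameter at 78°N:
f = 2Ω sin φ = 2 × 7.29×10⁻⁵ × sin 78° = 1.43×10⁻⁴ s⁻¹
Height gradient: |∂Z/∂n| = 30 m / 730000 m = 4.11×10⁻⁵
On a pressure surface, geostrophic balance gives V_g = (g/f)|∂Z/∂n|:
V_g = 9.81 × 4.11×10⁻⁵ / 1.43×10⁻⁴ = 2.83 m/s

2.83 m/s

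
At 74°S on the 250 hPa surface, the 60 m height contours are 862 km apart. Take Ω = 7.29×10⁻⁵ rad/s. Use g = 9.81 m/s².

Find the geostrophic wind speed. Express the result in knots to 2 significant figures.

9.5 knots

Coriolis parameter at 74°S:
f = 2Ω sin φ = 2 × 7.29×10⁻⁵ × sin 74° = 1.40×10⁻⁴ s⁻¹
Height gradient: |∂Z/∂n| = 60 m / 862000 m = 6.96×10⁻⁵
On a pressure surface, geostrophic balance gives V_g = (g/f)|∂Z/∂n|:
V_g = 9.81 × 6.96×10⁻⁵ / 1.40×10⁻⁴ = 4.87 m/s
Converting: 4.87 m/s × 1.944 = 9.5 knots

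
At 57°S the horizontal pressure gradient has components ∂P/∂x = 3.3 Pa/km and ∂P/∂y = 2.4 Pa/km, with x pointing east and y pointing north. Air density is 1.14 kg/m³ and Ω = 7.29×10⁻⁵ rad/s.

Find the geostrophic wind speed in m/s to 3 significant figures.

29.3 m/s

Coriolis parameter at 57°S:
f = 2Ω sin φ = 2 × 7.29×10⁻⁵ × sin 57° = 1.22×10⁻⁴ s⁻¹
In the Southern Hemisphere f is negative: f = −1.22×10⁻⁴ s⁻¹.
Component geostrophic relations (x east, y north):
u_g = −(1/(fρ)) ∂P/∂y,  v_g = (1/(fρ)) ∂P/∂x
u_g = −(2.4×10⁻³)/(−1.22×10⁻⁴ × 1.14) = 17.2 m/s;  v_g = (3.3×10⁻³)/(−1.22×10⁻⁴ × 1.14) = −23.7 m/s
|V_g| = √(u_g² + v_g²) = 29.3 m/s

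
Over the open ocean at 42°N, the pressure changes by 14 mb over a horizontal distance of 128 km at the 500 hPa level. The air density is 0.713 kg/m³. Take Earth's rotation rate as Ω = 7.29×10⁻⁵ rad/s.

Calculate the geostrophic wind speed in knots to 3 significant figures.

306 knots

Coriolis parameter at 42°N:
f = 2Ω sin φ = 2 × 7.29×10⁻⁵ × sin 42° = 9.76×10⁻⁵ s⁻¹
Pressure gradient: |∂P/∂n| = 1400 Pa / 128000 m = 1.09×10⁻² Pa/m
Geostrophic balance (pressure-gradient force = Coriolis force):
V_g = (1/(fρ)) |∂P/∂n| = 1.09×10⁻² / (9.76×10⁻⁵ × 0.713) = 157 m/s
Converting: 157 m/s × 1.944 = 306 knots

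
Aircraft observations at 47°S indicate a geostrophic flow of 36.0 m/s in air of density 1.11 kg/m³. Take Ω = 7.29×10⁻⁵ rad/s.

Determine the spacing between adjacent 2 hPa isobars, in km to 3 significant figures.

46.9 km

Coriolis parameter at 47°S:
f = 2Ω sin φ = 2 × 7.29×10⁻⁵ × sin 47° = 1.07×10⁻⁴ s⁻¹
Geostrophic balance rearranged: |∂P/∂n| = f ρ V_g
|∂P/∂n| = 1.07×10⁻⁴ × 1.11 × 36.0 = 4.26×10⁻³ Pa/m
Isobar spacing: Δn = ΔP/|∂P/∂n| = 200 Pa / 4.26×10⁻³ Pa/m = 46937 m ≈ 46.9 km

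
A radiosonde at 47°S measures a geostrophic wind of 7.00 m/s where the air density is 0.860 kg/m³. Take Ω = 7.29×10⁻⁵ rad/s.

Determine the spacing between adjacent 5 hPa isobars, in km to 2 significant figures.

Coriolis parameter at 47°S:
f = 2Ω sin φ = 2 × 7.29×10⁻⁵ × sin 47° = 1.07×10⁻⁴ s⁻¹
Geostrophic balance rearranged: |∂P/∂n| = f ρ V_g
|∂P/∂n| = 1.07×10⁻⁴ × 0.860 × 7.00 = 6.42×10⁻⁴ Pa/m
Isobar spacing: Δn = ΔP/|∂P/∂n| = 500 Pa / 6.42×10⁻⁴ Pa/m = 778912 m ≈ 780 km

780 km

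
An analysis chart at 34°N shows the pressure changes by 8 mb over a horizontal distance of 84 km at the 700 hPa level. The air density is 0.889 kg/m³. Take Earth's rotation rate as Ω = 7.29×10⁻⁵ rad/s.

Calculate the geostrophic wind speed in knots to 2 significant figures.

Coriolis parameter at 34°N:
f = 2Ω sin φ = 2 × 7.29×10⁻⁵ × sin 34° = 8.15×10⁻⁵ s⁻¹
Pressure gradient: |∂P/∂n| = 800 Pa / 84000 m = 9.52×10⁻³ Pa/m
Geostrophic balance (pressure-gradient force = Coriolis force):
V_g = (1/(fρ)) |∂P/∂n| = 9.52×10⁻³ / (8.15×10⁻⁵ × 0.889) = 131 m/s
Converting: 131 m/s × 1.944 = 260 knots

260 knots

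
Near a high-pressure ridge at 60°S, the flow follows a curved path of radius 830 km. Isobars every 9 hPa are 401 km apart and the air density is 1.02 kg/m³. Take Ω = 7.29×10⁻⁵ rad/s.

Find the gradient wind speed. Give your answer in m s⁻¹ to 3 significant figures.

22.1 m s⁻¹

Coriolis parameter at 60°S:
f = 2Ω sin φ = 2 × 7.29×10⁻⁵ × sin 60° = 1.26×10⁻⁴ s⁻¹
Pressure gradient: |∂P/∂n| = 900 Pa / 401000 m = 2.24×10⁻³ Pa/m
Geostrophic speed: V_g = |∂P/∂n|/(fρ) = 2.24×10⁻³/(1.26×10⁻⁴ × 1.02) = 17.4 m/s
Around a high, pressure-gradient force acts outward with centrifugal, so Coriolis balances both:
fV = (1/ρ)|∂P/∂n| + V²/R  →  V² − fR·V + fR·V_g = 0
With fR = 1.26×10⁻⁴ × 830×10³ m = 105 m/s:
V = [fR − √((fR)² − 4 fR V_g)]/2 = [105 − √(105² − 4×105×17.4)]/2 = 22.1 m/s
Supergeostrophic (V > V_g = 17.4 m/s), as expected around a high.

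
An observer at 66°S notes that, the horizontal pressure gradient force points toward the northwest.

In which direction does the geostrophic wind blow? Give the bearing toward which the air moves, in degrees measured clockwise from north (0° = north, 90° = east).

225°

The pressure-gradient force points toward the northwest (bearing 315°).
Geostrophic balance: in the Southern Hemisphere the Coriolis force deflects motion to the left, so the geostrophic wind blows 90° to the left of the pressure-gradient force (low pressure on the right).
Rotating 315° by 90° counterclockwise gives 225° — the wind blows toward the southwest.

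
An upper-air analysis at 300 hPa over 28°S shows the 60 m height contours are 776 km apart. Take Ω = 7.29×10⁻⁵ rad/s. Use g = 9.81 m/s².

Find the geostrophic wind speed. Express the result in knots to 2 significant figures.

22 knots

Coriolis parameter at 28°S:
f = 2Ω sin φ = 2 × 7.29×10⁻⁵ × sin 28° = 6.84×10⁻⁵ s⁻¹
Height gradient: |∂Z/∂n| = 60 m / 776000 m = 7.73×10⁻⁵
On a pressure surface, geostrophic balance gives V_g = (g/f)|∂Z/∂n|:
V_g = 9.81 × 7.73×10⁻⁵ / 6.84×10⁻⁵ = 11.1 m/s
Converting: 11.1 m/s × 1.944 = 22 knots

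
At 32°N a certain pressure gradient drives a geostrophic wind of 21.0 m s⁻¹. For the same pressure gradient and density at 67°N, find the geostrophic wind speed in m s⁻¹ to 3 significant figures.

12.1 m s⁻¹

With the same pressure gradient and density, V_g ∝ 1/f ∝ 1/sin φ.
V₂ = V₁ · sin φ₁ / sin φ₂ = 21.0 × sin 32° / sin 67°
V₂ = 21.0 × 0.5299/0.9205 = 12.1 m s⁻¹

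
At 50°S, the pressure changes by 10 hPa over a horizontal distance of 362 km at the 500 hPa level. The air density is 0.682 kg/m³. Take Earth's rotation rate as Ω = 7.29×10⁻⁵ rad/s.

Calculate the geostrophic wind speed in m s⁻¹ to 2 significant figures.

36 m s⁻¹

Coriolis parameter at 50°S:
f = 2Ω sin φ = 2 × 7.29×10⁻⁵ × sin 50° = 1.12×10⁻⁴ s⁻¹
Pressure gradient: |∂P/∂n| = 1000 Pa / 362000 m = 2.76×10⁻³ Pa/m
Geostrophic balance (pressure-gradient force = Coriolis force):
V_g = (1/(fρ)) |∂P/∂n| = 2.76×10⁻³ / (1.12×10⁻⁴ × 0.682) = 36.3 m/s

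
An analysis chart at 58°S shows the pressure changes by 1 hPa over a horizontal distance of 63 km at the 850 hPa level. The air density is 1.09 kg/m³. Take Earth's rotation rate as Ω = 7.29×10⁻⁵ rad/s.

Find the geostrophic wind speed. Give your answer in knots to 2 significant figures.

Coriolis parameter at 58°S:
f = 2Ω sin φ = 2 × 7.29×10⁻⁵ × sin 58° = 1.24×10⁻⁴ s⁻¹
Pressure gradient: |∂P/∂n| = 100 Pa / 63000 m = 1.59×10⁻³ Pa/m
Geostrophic balance (pressure-gradient force = Coriolis force):
V_g = (1/(fρ)) |∂P/∂n| = 1.59×10⁻³ / (1.24×10⁻⁴ × 1.09) = 11.8 m/s
Converting: 11.8 m/s × 1.944 = 23 knots

23 knots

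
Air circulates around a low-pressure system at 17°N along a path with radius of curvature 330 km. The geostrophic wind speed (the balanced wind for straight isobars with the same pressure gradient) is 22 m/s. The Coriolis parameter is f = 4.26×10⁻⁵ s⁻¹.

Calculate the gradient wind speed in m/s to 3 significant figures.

Around a low, centrifugal force acts outward with Coriolis, so pressure-gradient force balances both:
(1/ρ)|∂P/∂n| = fV + V²/R  →  V² + fR·V − fR·V_g = 0
With fR = 4.26×10⁻⁵ × 330×10³ m = 14.1 m/s:
V = [−fR + √((fR)² + 4 fR V_g)]/2 = [−14.1 + √(14.1² + 4×14.1×22)]/2 = 11.9 m/s
Subgeostrophic (V < V_g = 22 m/s), as expected around a low.

11.9 m/s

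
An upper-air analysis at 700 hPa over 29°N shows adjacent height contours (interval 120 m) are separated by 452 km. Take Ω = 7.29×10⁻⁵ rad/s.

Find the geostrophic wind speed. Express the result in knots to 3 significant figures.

71.6 knots

Coriolis parameter at 29°N:
f = 2Ω sin φ = 2 × 7.29×10⁻⁵ × sin 29° = 7.07×10⁻⁵ s⁻¹
Height gradient: |∂Z/∂n| = 120 m / 452000 m = 2.65×10⁻⁴
On a pressure surface, geostrophic balance gives V_g = (g/f)|∂Z/∂n|:
V_g = 9.81 × 2.65×10⁻⁴ / 7.07×10⁻⁵ = 36.8 m/s
Converting: 36.8 m/s × 1.944 = 71.6 knots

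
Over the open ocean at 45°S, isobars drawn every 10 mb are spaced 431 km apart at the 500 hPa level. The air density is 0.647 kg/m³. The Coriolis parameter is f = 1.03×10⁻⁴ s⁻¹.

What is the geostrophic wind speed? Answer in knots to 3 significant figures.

67.7 knots

Pressure gradient: |∂P/∂n| = 1000 Pa / 431000 m = 2.32×10⁻³ Pa/m
Geostrophic balance (pressure-gradient force = Coriolis force):
V_g = (1/(fρ)) |∂P/∂n| = 2.32×10⁻³ / (1.03×10⁻⁴ × 0.647) = 34.8 m/s
Converting: 34.8 m/s × 1.944 = 67.7 knots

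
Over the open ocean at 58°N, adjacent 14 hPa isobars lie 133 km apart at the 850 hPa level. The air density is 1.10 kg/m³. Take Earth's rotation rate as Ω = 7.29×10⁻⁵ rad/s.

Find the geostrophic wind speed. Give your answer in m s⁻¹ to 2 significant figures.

77 m s⁻¹

Coriolis parameter at 58°N:
f = 2Ω sin φ = 2 × 7.29×10⁻⁵ × sin 58° = 1.24×10⁻⁴ s⁻¹
Pressure gradient: |∂P/∂n| = 1400 Pa / 133000 m = 1.05×10⁻² Pa/m
Geostrophic balance (pressure-gradient force = Coriolis force):
V_g = (1/(fρ)) |∂P/∂n| = 1.05×10⁻² / (1.24×10⁻⁴ × 1.10) = 77.4 m/s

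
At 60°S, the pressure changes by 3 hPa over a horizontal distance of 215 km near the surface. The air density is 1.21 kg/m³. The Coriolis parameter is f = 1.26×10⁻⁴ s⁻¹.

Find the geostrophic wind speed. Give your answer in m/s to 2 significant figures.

9.2 m/s

Pressure gradient: |∂P/∂n| = 300 Pa / 215000 m = 1.40×10⁻³ Pa/m
Geostrophic balance (pressure-gradient force = Coriolis force):
V_g = (1/(fρ)) |∂P/∂n| = 1.40×10⁻³ / (1.26×10⁻⁴ × 1.21) = 9.15 m/s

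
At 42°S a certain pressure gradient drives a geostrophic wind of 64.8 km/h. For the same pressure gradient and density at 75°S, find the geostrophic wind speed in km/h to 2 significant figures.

45 km/h

With the same pressure gradient and density, V_g ∝ 1/f ∝ 1/sin φ.
V₂ = V₁ · sin φ₁ / sin φ₂ = 64.8 × sin 42° / sin 75°
V₂ = 64.8 × 0.6691/0.9659 = 45 km/h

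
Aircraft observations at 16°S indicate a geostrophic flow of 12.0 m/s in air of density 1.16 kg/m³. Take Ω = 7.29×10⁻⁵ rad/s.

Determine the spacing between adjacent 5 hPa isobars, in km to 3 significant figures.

894 km

Coriolis parameter at 16°S:
f = 2Ω sin φ = 2 × 7.29×10⁻⁵ × sin 16° = 4.02×10⁻⁵ s⁻¹
Geostrophic balance rearranged: |∂P/∂n| = f ρ V_g
|∂P/∂n| = 4.02×10⁻⁵ × 1.16 × 12.0 = 5.59×10⁻⁴ Pa/m
Isobar spacing: Δn = ΔP/|∂P/∂n| = 500 Pa / 5.59×10⁻⁴ Pa/m = 893789 m ≈ 894 km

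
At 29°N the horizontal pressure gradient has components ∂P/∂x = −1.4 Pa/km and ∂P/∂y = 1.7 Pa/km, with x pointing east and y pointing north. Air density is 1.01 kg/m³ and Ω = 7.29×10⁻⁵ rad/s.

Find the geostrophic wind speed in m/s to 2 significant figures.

Coriolis parameter at 29°N:
f = 2Ω sin φ = 2 × 7.29×10⁻⁵ × sin 29° = 7.07×10⁻⁵ s⁻¹
Component geostrophic relations (x east, y north):
u_g = −(1/(fρ)) ∂P/∂y,  v_g = (1/(fρ)) ∂P/∂x
u_g = −(1.7×10⁻³)/(7.07×10⁻⁵ × 1.01) = −23.8 m/s;  v_g = (−1.4×10⁻³)/(7.07×10⁻⁵ × 1.01) = −19.6 m/s
|V_g| = √(u_g² + v_g²) = 30.8 m/s

31 m/s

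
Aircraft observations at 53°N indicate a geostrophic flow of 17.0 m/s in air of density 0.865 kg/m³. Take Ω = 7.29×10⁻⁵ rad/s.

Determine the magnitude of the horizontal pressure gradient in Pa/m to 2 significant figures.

1.7×10⁻³ Pa/m

Coriolis parameter at 53°N:
f = 2Ω sin φ = 2 × 7.29×10⁻⁵ × sin 53° = 1.16×10⁻⁴ s⁻¹
Geostrophic balance rearranged: |∂P/∂n| = f ρ V_g
|∂P/∂n| = 1.16×10⁻⁴ × 0.865 × 17.0 = 1.71×10⁻³ Pa/m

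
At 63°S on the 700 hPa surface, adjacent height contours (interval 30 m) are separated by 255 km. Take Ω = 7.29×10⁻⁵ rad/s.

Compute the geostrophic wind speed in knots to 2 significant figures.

17 knots

Coriolis parameter at 63°S:
f = 2Ω sin φ = 2 × 7.29×10⁻⁵ × sin 63° = 1.30×10⁻⁴ s⁻¹
Height gradient: |∂Z/∂n| = 30 m / 255000 m = 1.18×10⁻⁴
On a pressure surface, geostrophic balance gives V_g = (g/f)|∂Z/∂n|:
V_g = 9.81 × 1.18×10⁻⁴ / 1.30×10⁻⁴ = 8.88 m/s
Converting: 8.88 m/s × 1.944 = 17 knots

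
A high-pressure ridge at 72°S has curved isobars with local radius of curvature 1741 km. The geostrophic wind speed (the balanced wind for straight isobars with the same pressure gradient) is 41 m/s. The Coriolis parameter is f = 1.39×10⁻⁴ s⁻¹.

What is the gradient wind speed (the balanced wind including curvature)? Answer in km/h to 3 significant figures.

Around a high, pressure-gradient force acts outward with centrifugal, so Coriolis balances both:
fV = (1/ρ)|∂P/∂n| + V²/R  →  V² − fR·V + fR·V_g = 0
With fR = 1.39×10⁻⁴ × 1741×10³ m = 242 m/s:
V = [fR − √((fR)² − 4 fR V_g)]/2 = [242 − √(242² − 4×242×41)]/2 = 52.3 m/s
Supergeostrophic (V > V_g = 41 m/s), as expected around a high.
Converting: 52.3 m/s × 3.6 = 188 km/h

188 km/h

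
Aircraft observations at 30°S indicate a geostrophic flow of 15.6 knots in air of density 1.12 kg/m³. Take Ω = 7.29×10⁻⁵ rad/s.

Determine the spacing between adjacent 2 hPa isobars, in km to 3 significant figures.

305 km

Coriolis parameter at 30°S:
f = 2Ω sin φ = 2 × 7.29×10⁻⁵ × sin 30° = 7.29×10⁻⁵ s⁻¹
Wind speed in SI: 15.6 knots = 8.03 m/s
Geostrophic balance rearranged: |∂P/∂n| = f ρ V_g
|∂P/∂n| = 7.29×10⁻⁵ × 1.12 × 8.03 = 6.55×10⁻⁴ Pa/m
Isobar spacing: Δn = ΔP/|∂P/∂n| = 200 Pa / 6.55×10⁻⁴ Pa/m = 305226 m ≈ 305 km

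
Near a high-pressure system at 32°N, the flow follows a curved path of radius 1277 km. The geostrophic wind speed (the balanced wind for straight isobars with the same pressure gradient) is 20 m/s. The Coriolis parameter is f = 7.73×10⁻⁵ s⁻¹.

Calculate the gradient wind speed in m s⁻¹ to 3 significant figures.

Around a high, pressure-gradient force acts outward with centrifugal, so Coriolis balances both:
fV = (1/ρ)|∂P/∂n| + V²/R  →  V² − fR·V + fR·V_g = 0
With fR = 7.73×10⁻⁵ × 1277×10³ m = 98.7 m/s:
V = [fR − √((fR)² − 4 fR V_g)]/2 = [98.7 − √(98.7² − 4×98.7×20)]/2 = 27.9 m/s
Supergeostrophic (V > V_g = 20 m/s), as expected around a high.

27.9 m s⁻¹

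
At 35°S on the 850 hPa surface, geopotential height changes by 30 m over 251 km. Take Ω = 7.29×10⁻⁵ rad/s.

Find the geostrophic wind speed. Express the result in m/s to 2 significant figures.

Coriolis parameter at 35°S:
f = 2Ω sin φ = 2 × 7.29×10⁻⁵ × sin 35° = 8.36×10⁻⁵ s⁻¹
Height gradient: |∂Z/∂n| = 30 m / 251000 m = 1.20×10⁻⁴
On a pressure surface, geostrophic balance gives V_g = (g/f)|∂Z/∂n|:
V_g = 9.81 × 1.20×10⁻⁴ / 8.36×10⁻⁵ = 14.0 m/s

14 m/s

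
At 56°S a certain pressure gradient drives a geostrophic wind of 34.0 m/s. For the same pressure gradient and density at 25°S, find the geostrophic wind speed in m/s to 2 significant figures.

67 m/s

With the same pressure gradient and density, V_g ∝ 1/f ∝ 1/sin φ.
V₂ = V₁ · sin φ₁ / sin φ₂ = 34.0 × sin 56° / sin 25°
V₂ = 34.0 × 0.8290/0.4226 = 67 m/s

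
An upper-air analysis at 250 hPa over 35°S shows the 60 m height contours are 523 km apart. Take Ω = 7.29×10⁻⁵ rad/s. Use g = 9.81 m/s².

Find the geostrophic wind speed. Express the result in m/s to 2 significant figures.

13 m/s

Coriolis parameter at 35°S:
f = 2Ω sin φ = 2 × 7.29×10⁻⁵ × sin 35° = 8.36×10⁻⁵ s⁻¹
Height gradient: |∂Z/∂n| = 60 m / 523000 m = 1.15×10⁻⁴
On a pressure surface, geostrophic balance gives V_g = (g/f)|∂Z/∂n|:
V_g = 9.81 × 1.15×10⁻⁴ / 8.36×10⁻⁵ = 13.5 m/s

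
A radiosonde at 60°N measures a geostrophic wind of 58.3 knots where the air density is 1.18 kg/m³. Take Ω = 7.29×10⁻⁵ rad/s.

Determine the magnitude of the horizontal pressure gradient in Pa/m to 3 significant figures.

Coriolis parameter at 60°N:
f = 2Ω sin φ = 2 × 7.29×10⁻⁵ × sin 60° = 1.26×10⁻⁴ s⁻¹
Wind speed in SI: 58.3 knots = 30.0 m/s
Geostrophic balance rearranged: |∂P/∂n| = f ρ V_g
|∂P/∂n| = 1.26×10⁻⁴ × 1.18 × 30.0 = 4.47×10⁻³ Pa/m

4.47×10⁻³ Pa/m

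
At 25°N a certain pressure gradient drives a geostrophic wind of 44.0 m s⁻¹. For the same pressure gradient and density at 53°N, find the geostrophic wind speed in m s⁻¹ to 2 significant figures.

23 m s⁻¹

With the same pressure gradient and density, V_g ∝ 1/f ∝ 1/sin φ.
V₂ = V₁ · sin φ₁ / sin φ₂ = 44.0 × sin 25° / sin 53°
V₂ = 44.0 × 0.4226/0.7986 = 23 m s⁻¹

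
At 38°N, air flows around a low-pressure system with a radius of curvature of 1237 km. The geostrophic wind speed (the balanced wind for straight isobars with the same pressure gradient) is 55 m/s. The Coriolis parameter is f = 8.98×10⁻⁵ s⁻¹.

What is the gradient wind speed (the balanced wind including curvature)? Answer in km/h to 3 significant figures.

145 km/h

Around a low, centrifugal force acts outward with Coriolis, so pressure-gradient force balances both:
(1/ρ)|∂P/∂n| = fV + V²/R  →  V² + fR·V − fR·V_g = 0
With fR = 8.98×10⁻⁵ × 1237×10³ m = 111 m/s:
V = [−fR + √((fR)² + 4 fR V_g)]/2 = [−111 + √(111² + 4×111×55)]/2 = 40.3 m/s
Subgeostrophic (V < V_g = 55 m/s), as expected around a low.
Converting: 40.3 m/s × 3.6 = 145 km/h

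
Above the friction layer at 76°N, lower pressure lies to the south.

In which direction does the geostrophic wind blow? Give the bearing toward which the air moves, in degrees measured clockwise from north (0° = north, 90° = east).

270°

The pressure-gradient force points toward the south (bearing 180°).
Geostrophic balance: in the Northern Hemisphere the Coriolis force deflects motion to the right, so the geostrophic wind blows 90° to the right of the pressure-gradient force (low pressure on the left).
Rotating 180° by 90° clockwise gives 270° — the wind blows toward the west.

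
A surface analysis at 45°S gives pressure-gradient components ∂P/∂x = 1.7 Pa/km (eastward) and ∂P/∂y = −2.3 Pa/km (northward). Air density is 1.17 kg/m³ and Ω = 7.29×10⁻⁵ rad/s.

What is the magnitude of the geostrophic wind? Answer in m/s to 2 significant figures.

Coriolis parameter at 45°S:
f = 2Ω sin φ = 2 × 7.29×10⁻⁵ × sin 45° = 1.03×10⁻⁴ s⁻¹
In the Southern Hemisphere f is negative: f = −1.03×10⁻⁴ s⁻¹.
Component geostrophic relations (x east, y north):
u_g = −(1/(fρ)) ∂P/∂y,  v_g = (1/(fρ)) ∂P/∂x
u_g = −(−2.3×10⁻³)/(−1.03×10⁻⁴ × 1.17) = −19.1 m/s;  v_g = (1.7×10⁻³)/(−1.03×10⁻⁴ × 1.17) = −14.1 m/s
|V_g| = √(u_g² + v_g²) = 23.7 m/s

24 m/s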